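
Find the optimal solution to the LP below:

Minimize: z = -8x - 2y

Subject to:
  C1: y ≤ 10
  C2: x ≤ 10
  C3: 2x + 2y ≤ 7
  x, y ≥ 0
x = 3.5, y = 0, z = -28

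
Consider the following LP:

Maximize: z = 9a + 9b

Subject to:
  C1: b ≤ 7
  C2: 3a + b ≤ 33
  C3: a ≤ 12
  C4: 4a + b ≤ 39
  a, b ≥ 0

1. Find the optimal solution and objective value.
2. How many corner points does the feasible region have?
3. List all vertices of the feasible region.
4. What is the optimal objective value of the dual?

1. a = 8, b = 7, z = 135
2. 4
3. (0, 0), (9.75, 0), (8, 7), (0, 7)
4. 135 (by strong duality, equal to the primal optimum)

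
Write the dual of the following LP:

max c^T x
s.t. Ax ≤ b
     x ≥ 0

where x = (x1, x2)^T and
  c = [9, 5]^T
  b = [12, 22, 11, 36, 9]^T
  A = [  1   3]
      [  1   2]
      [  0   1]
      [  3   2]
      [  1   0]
Minimize: z = 12y1 + 22y2 + 11y3 + 36y4 + 9y5

Subject to:
  C1: -y1 - y2 - 3y4 - y5 ≤ -9
  C2: -3y1 - 2y2 - y3 - 2y4 ≤ -5
  y1, y2, y3, y4, y5 ≥ 0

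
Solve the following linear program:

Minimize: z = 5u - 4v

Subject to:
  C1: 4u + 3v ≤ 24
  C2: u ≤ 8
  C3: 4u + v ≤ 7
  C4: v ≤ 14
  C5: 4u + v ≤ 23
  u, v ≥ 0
u = 0, v = 7, z = -28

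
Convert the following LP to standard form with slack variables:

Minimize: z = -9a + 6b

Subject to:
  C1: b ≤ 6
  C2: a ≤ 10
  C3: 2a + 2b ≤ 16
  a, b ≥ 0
min z = -9a + 6b

s.t.
  b + s1 = 6
  a + s2 = 10
  2a + 2b + s3 = 16
  a, b, s1, s2, s3 ≥ 0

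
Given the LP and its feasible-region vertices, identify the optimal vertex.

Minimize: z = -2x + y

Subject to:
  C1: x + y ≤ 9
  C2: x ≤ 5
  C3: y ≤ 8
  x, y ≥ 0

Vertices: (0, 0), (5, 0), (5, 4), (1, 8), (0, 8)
Evaluating z = -2x + y at each vertex:
  (0, 0): z = 0
  (5, 0): z = -10
  (5, 4): z = -6
  (1, 8): z = 6
  (0, 8): z = 8

The smallest value is z = -10, attained at (5, 0).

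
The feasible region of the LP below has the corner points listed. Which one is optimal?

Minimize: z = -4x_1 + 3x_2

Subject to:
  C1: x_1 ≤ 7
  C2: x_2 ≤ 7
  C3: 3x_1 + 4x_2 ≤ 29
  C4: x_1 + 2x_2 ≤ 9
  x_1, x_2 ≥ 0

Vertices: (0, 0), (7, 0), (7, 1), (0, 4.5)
(7, 0) with z = -28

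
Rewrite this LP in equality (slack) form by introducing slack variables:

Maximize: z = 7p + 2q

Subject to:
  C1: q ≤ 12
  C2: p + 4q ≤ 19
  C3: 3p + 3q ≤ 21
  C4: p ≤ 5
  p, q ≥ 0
max z = 7p + 2q

s.t.
  q + s1 = 12
  p + 4q + s2 = 19
  3p + 3q + s3 = 21
  p + s4 = 5
  p, q, s1, s2, s3, s4 ≥ 0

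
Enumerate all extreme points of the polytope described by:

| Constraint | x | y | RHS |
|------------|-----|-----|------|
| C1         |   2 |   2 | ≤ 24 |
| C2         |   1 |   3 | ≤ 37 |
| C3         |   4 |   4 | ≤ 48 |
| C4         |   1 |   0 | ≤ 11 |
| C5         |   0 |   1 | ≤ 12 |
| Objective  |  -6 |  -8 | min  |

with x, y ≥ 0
Each vertex is the intersection of two constraint boundaries that also satisfies all remaining constraints:
  x = 0 and y = 0 → (0, 0)
  x = 11 and y = 0 → (11, 0)
  2x + 2y = 24 and x = 11 → (11, 1)
  2x + 2y = 24 and y = 12 → (0, 12)

Vertices: (0, 0), (11, 0), (11, 1), (0, 12)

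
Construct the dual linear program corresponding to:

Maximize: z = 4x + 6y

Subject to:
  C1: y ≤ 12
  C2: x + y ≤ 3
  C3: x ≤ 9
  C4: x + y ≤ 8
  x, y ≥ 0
Minimize: z = 12y1 + 3y2 + 9y3 + 8y4

Subject to:
  C1: -y2 - y3 - y4 ≤ -4
  C2: -y1 - y2 - y4 ≤ -6
  y1, y2, y3, y4 ≥ 0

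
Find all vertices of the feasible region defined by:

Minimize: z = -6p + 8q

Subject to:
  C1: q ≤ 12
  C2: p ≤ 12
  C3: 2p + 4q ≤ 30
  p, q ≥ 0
Each vertex is the intersection of two constraint boundaries that also satisfies all remaining constraints:
  p = 0 and q = 0 → (0, 0)
  p = 12 and q = 0 → (12, 0)
  p = 12 and 2p + 4q = 30 → (12, 1.5)
  2p + 4q = 30 and p = 0 → (0, 7.5)

Vertices: (0, 0), (12, 0), (12, 1.5), (0, 7.5)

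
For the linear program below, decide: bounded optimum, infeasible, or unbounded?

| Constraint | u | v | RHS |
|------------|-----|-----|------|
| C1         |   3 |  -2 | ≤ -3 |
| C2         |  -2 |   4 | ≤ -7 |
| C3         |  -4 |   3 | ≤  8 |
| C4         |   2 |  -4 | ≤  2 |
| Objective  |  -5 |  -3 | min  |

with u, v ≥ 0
C4 requires 2u - 4v ≤ 2, while C2 (-2u + 4v ≤ -7) is equivalent to 2u - 4v ≥ 7. Together they would need 7 ≤ 2u - 4v ≤ 2, which is impossible since 7 > 2. No point satisfies all constraints.

Infeasible: no point satisfies all constraints simultaneously.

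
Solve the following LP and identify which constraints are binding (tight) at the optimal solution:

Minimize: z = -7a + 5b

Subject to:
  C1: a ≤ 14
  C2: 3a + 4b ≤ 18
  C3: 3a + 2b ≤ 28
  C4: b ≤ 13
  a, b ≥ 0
Optimal: a = 6, b = 0
Slack at optimum:
  C1: slack = 8
  C2: slack = 0 (binding)
  C3: slack = 10
  C4: slack = 13
  a ≥ 0: a = 6
  b ≥ 0: b = 0 (binding)
Binding constraints: C2, b ≥ 0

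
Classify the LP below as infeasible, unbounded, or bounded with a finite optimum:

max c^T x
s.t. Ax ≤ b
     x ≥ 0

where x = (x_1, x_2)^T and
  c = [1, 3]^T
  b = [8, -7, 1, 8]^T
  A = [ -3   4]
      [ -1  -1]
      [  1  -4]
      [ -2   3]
Feasible point: (3, 4) satisfies every constraint, so the LP is feasible.
Direction d = (4, 1): for each constraint row a, a·d ≤ 0 —
  (-3)(4) + (4)(1) = -8 ≤ 0
  (-1)(4) + (-1)(1) = -5 ≤ 0
  (1)(4) + (-4)(1) = 0 ≤ 0
  (-2)(4) + (3)(1) = -5 ≤ 0
and d ≥ 0, so (3, 4) + t·d stays feasible for every t ≥ 0. Along this ray z = x_1 + 3x_2 changes by 7 per unit t, so z → +∞.

Unbounded: there is a feasible ray along which z → +∞.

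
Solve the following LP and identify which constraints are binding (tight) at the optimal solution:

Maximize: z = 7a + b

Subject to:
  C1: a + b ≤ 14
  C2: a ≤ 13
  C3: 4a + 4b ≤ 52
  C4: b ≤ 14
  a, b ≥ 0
Optimal: a = 13, b = 0
Slack at optimum:
  C1: slack = 1
  C2: slack = 0 (binding)
  C3: slack = 0 (binding)
  C4: slack = 14
  a ≥ 0: a = 13
  b ≥ 0: b = 0 (binding)
Binding constraints: C2, C3, b ≥ 0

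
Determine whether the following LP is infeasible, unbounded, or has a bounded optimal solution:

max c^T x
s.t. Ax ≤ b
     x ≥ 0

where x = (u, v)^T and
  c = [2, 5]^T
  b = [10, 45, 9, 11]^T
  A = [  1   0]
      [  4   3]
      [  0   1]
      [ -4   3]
The point (4.5, 9) satisfies every constraint, so the LP is feasible; the constraints give u ≤ 10 and v ≤ 9, which with u, v ≥ 0 keep the feasible region inside a bounded box. A feasible, bounded LP attains a finite optimum at a vertex.

The LP has an optimal solution: (4.5, 9) with z = 54.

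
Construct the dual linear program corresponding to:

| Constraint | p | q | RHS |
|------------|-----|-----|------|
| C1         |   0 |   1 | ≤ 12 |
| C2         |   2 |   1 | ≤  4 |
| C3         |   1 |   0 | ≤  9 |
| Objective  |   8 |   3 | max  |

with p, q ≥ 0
Minimize: z = 12y1 + 4y2 + 9y3

Subject to:
  C1: -2y2 - y3 ≤ -8
  C2: -y1 - y2 ≤ -3
  y1, y2, y3 ≥ 0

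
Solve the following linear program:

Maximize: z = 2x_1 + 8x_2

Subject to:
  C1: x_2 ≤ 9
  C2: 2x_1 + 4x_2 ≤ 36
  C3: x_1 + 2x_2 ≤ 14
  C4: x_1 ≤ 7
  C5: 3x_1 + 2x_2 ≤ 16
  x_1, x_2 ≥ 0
Each vertex is the intersection of two constraint boundaries that also satisfies all remaining constraints:
  x_1 = 0 and x_2 = 0 → (0, 0)
  3x_1 + 2x_2 = 16 and x_2 = 0 → (5.333, 0)
  x_1 + 2x_2 = 14 and 3x_1 + 2x_2 = 16 → (1, 6.5)
  x_1 + 2x_2 = 14 and x_1 = 0 → (0, 7)

Evaluating z = 2x_1 + 8x_2 at each vertex:
  (0, 0): z = 0
  (5.333, 0): z = 10.67
  (1, 6.5): z = 54
  (0, 7): z = 56

The maximum is at (0, 7) with z = 56.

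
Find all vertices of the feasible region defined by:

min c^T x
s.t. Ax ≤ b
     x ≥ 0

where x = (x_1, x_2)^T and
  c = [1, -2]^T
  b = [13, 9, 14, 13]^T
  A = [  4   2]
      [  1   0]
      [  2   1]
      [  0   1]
Each vertex is the intersection of two constraint boundaries that also satisfies all remaining constraints:
  x_1 = 0 and x_2 = 0 → (0, 0)
  4x_1 + 2x_2 = 13 and x_2 = 0 → (3.25, 0)
  4x_1 + 2x_2 = 13 and x_1 = 0 → (0, 6.5)

Vertices: (0, 0), (3.25, 0), (0, 6.5)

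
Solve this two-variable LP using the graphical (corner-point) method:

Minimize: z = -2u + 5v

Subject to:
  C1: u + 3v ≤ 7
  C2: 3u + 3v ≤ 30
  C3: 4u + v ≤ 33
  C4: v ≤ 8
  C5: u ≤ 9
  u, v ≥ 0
Each vertex is the intersection of two constraint boundaries that also satisfies all remaining constraints:
  u = 0 and v = 0 → (0, 0)
  u + 3v = 7 and v = 0 → (7, 0)
  u + 3v = 7 and u = 0 → (0, 2.333)

Evaluating z = -2u + 5v at each vertex:
  (0, 0): z = 0
  (7, 0): z = -14
  (0, 2.333): z = 11.67

The minimum is at (7, 0) with z = -14.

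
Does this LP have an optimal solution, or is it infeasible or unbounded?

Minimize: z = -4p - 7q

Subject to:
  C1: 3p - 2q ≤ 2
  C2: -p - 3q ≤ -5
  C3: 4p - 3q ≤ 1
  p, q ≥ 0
Feasible point: (0, 2) satisfies every constraint, so the LP is feasible.
Direction d = (0, 1): for each constraint row a, a·d ≤ 0 —
  (3)(0) + (-2)(1) = -2 ≤ 0
  (-1)(0) + (-3)(1) = -3 ≤ 0
  (4)(0) + (-3)(1) = -3 ≤ 0
and d ≥ 0, so (0, 2) + t·d stays feasible for every t ≥ 0. Along this ray z = -4p - 7q changes by -7 per unit t, so z → −∞.

Unbounded — the objective can decrease without bound over the feasible region.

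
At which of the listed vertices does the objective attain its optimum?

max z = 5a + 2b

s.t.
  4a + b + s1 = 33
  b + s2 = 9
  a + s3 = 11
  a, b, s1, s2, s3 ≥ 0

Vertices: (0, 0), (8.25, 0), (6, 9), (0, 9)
(6, 9) with z = 48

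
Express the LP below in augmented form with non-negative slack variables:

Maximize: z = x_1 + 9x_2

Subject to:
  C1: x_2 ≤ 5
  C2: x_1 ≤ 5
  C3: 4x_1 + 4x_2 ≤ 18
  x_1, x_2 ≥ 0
max z = x_1 + 9x_2

s.t.
  x_2 + s1 = 5
  x_1 + s2 = 5
  4x_1 + 4x_2 + s3 = 18
  x_1, x_2, s1, s2, s3 ≥ 0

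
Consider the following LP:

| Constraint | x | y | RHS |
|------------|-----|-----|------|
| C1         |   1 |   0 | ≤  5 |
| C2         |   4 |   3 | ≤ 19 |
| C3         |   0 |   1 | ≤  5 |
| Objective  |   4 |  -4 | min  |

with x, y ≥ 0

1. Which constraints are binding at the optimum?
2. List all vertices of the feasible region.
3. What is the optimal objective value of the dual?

1. C3, x ≥ 0
2. (0, 0), (4.75, 0), (1, 5), (0, 5)
3. -20 (by strong duality, equal to the primal optimum)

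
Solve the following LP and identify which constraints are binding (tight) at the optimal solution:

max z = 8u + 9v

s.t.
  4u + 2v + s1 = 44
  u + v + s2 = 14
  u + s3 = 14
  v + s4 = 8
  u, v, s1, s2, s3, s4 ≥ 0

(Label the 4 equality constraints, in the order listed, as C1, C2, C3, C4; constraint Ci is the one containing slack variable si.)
Optimal: u = 6, v = 8
Slack at optimum:
  C1: slack = 4
  C2: slack = 0 (binding)
  C3: slack = 8
  C4: slack = 0 (binding)
  u ≥ 0: u = 6
  v ≥ 0: v = 8
Binding constraints: C2, C4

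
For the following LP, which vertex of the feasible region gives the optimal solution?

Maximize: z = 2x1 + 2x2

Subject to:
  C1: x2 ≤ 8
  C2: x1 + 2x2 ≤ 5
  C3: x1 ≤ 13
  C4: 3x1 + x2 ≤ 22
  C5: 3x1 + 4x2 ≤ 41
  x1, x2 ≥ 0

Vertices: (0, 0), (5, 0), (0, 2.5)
(5, 0) with z = 10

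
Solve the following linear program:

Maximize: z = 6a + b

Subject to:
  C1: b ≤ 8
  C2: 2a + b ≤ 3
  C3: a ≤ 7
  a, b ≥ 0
a = 1.5, b = 0, z = 9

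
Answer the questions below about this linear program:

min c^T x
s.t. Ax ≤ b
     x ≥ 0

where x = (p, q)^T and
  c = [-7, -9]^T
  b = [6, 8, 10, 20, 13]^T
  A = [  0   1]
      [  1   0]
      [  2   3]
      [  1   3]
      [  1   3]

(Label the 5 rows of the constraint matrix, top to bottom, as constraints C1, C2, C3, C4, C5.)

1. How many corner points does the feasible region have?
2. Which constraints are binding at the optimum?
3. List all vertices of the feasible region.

1. 3
2. C3, q ≥ 0
3. (0, 0), (5, 0), (0, 3.333)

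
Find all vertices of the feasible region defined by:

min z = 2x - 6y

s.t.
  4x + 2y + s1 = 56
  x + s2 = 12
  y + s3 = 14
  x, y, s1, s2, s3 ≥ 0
Each vertex is the intersection of two constraint boundaries that also satisfies all remaining constraints:
  x = 0 and y = 0 → (0, 0)
  x = 12 and y = 0 → (12, 0)
  4x + 2y = 56 and x = 12 → (12, 4)
  4x + 2y = 56 and y = 14 → (7, 14)
  y = 14 and x = 0 → (0, 14)

Vertices: (0, 0), (12, 0), (12, 4), (7, 14), (0, 14)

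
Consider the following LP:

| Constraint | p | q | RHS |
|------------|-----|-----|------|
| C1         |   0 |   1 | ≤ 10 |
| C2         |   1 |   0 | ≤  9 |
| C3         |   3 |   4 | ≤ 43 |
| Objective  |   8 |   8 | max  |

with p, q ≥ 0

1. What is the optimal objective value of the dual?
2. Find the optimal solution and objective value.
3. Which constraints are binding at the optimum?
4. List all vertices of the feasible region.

1. 104 (by strong duality, equal to the primal optimum)
2. p = 9, q = 4, z = 104
3. C2, C3
4. (0, 0), (9, 0), (9, 4), (1, 10), (0, 10)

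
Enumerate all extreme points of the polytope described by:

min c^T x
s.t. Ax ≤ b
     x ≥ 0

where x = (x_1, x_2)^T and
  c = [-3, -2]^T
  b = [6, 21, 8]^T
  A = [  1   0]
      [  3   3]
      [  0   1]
Each vertex is the intersection of two constraint boundaries that also satisfies all remaining constraints:
  x_1 = 0 and x_2 = 0 → (0, 0)
  x_1 = 6 and x_2 = 0 → (6, 0)
  x_1 = 6 and 3x_1 + 3x_2 = 21 → (6, 1)
  3x_1 + 3x_2 = 21 and x_1 = 0 → (0, 7)

Vertices: (0, 0), (6, 0), (6, 1), (0, 7)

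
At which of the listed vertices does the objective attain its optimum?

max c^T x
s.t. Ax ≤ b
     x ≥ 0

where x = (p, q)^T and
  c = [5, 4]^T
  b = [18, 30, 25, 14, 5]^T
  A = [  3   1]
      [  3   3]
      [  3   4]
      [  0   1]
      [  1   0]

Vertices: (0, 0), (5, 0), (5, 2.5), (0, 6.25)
(5, 2.5) with z = 35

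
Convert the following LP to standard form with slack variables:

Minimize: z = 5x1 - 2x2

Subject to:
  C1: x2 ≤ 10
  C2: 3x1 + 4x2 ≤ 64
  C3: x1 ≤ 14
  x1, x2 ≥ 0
min z = 5x1 - 2x2

s.t.
  x2 + s1 = 10
  3x1 + 4x2 + s2 = 64
  x1 + s3 = 14
  x1, x2, s1, s2, s3 ≥ 0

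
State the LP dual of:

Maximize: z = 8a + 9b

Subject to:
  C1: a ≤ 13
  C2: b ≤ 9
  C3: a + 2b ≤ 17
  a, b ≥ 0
Minimize: z = 13y1 + 9y2 + 17y3

Subject to:
  C1: -y1 - y3 ≤ -8
  C2: -y2 - 2y3 ≤ -9
  y1, y2, y3 ≥ 0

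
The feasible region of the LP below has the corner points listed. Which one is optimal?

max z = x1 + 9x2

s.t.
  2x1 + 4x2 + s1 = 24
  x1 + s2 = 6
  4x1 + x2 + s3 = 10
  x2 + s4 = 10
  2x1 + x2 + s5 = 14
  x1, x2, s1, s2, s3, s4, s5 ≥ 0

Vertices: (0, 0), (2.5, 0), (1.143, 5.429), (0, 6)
Evaluating z = x1 + 9x2 at each vertex:
  (0, 0): z = 0
  (2.5, 0): z = 2.5
  (1.143, 5.429): z = 50
  (0, 6): z = 54

The largest value is z = 54, attained at (0, 6).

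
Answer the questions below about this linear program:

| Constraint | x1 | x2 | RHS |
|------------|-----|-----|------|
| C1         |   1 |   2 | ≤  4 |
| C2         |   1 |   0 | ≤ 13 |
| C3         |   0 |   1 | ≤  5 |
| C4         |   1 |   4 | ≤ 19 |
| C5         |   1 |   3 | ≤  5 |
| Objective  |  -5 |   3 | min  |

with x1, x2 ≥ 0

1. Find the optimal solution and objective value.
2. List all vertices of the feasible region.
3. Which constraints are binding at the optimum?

1. x1 = 4, x2 = 0, z = -20
2. (0, 0), (4, 0), (2, 1), (0, 1.667)
3. C1, x2 ≥ 0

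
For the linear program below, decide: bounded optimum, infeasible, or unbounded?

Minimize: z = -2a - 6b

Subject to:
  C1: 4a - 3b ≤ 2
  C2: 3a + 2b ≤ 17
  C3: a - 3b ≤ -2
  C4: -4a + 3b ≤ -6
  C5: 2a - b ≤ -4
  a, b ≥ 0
C1 requires 4a - 3b ≤ 2, while C4 (-4a + 3b ≤ -6) is equivalent to 4a - 3b ≥ 6. Together they would need 6 ≤ 4a - 3b ≤ 2, which is impossible since 6 > 2. No point satisfies all constraints.

Infeasible — the constraint set is empty.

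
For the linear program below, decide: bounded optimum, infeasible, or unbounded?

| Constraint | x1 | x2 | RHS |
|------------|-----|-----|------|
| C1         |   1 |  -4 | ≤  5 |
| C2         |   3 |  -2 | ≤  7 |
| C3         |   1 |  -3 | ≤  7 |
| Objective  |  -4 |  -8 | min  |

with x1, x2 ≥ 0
Feasible point: (0, 0) satisfies every constraint, so the LP is feasible.
Direction d = (0, 1): for each constraint row a, a·d ≤ 0 —
  (1)(0) + (-4)(1) = -4 ≤ 0
  (3)(0) + (-2)(1) = -2 ≤ 0
  (1)(0) + (-3)(1) = -3 ≤ 0
and d ≥ 0, so (0, 0) + t·d stays feasible for every t ≥ 0. Along this ray z = -4x1 - 8x2 changes by -8 per unit t, so z → −∞.

The LP is unbounded; z can be made arbitrarily small.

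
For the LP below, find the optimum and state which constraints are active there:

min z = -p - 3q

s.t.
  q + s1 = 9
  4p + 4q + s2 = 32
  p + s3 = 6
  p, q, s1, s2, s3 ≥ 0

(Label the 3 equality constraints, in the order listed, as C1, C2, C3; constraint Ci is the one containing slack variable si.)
Optimal: p = 0, q = 8
Slack at optimum:
  C1: slack = 1
  C2: slack = 0 (binding)
  C3: slack = 6
  p ≥ 0: p = 0 (binding)
  q ≥ 0: q = 8
Binding constraints: C2, p ≥ 0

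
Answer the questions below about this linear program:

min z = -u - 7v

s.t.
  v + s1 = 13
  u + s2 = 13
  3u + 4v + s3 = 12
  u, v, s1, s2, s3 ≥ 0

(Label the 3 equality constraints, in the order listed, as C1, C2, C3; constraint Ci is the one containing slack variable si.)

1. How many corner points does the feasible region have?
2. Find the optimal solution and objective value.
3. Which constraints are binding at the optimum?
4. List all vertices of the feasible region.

1. 3
2. u = 0, v = 3, z = -21
3. C3, u ≥ 0
4. (0, 0), (4, 0), (0, 3)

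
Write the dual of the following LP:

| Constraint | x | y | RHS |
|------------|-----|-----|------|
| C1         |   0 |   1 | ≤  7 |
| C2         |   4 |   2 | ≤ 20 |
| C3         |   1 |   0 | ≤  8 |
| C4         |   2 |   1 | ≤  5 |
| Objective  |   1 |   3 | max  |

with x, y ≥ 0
Minimize: z = 7y1 + 20y2 + 8y3 + 5y4

Subject to:
  C1: -4y2 - y3 - 2y4 ≤ -1
  C2: -y1 - 2y2 - y4 ≤ -3
  y1, y2, y3, y4 ≥ 0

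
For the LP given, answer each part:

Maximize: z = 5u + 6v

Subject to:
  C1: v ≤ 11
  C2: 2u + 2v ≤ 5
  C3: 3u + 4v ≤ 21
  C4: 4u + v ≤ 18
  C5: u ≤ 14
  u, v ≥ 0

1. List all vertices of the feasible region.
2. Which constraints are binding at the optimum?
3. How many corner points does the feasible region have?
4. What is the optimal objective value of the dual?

1. (0, 0), (2.5, 0), (0, 2.5)
2. C2, u ≥ 0
3. 3
4. 15 (by strong duality, equal to the primal optimum)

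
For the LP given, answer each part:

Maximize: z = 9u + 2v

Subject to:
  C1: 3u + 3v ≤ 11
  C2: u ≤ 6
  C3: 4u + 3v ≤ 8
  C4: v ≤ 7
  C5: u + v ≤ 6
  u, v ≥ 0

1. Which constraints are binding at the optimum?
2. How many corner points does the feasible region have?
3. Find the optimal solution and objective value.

1. C3, v ≥ 0
2. 3
3. u = 2, v = 0, z = 18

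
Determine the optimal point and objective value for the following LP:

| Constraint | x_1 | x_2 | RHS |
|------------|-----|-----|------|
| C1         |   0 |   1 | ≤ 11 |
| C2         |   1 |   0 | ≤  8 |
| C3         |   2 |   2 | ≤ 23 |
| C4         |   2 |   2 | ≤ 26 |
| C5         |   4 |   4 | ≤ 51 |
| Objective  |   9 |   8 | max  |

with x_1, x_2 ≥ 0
x_1 = 8, x_2 = 3.5, z = 100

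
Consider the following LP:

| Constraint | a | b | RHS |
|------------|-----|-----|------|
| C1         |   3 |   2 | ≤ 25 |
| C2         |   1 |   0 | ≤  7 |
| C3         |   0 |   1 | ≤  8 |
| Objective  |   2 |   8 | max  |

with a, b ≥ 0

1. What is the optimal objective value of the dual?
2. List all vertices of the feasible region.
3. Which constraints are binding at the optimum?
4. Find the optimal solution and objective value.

1. 70 (by strong duality, equal to the primal optimum)
2. (0, 0), (7, 0), (7, 2), (3, 8), (0, 8)
3. C1, C3
4. a = 3, b = 8, z = 70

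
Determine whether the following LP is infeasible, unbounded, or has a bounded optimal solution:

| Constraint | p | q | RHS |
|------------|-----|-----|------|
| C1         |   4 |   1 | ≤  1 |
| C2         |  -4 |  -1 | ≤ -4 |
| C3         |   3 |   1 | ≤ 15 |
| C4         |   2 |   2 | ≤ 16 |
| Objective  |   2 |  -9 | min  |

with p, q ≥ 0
C1 requires 4p + q ≤ 1, while C2 (-4p - q ≤ -4) is equivalent to 4p + q ≥ 4. Together they would need 4 ≤ 4p + q ≤ 1, which is impossible since 4 > 1. No point satisfies all constraints.

Infeasible: no point satisfies all constraints simultaneously.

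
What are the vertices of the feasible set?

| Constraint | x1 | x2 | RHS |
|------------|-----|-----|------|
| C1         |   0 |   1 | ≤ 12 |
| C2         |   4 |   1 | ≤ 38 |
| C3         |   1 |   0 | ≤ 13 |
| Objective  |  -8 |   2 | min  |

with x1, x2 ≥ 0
Each vertex is the intersection of two constraint boundaries that also satisfies all remaining constraints:
  x1 = 0 and x2 = 0 → (0, 0)
  4x1 + x2 = 38 and x2 = 0 → (9.5, 0)
  x2 = 12 and 4x1 + x2 = 38 → (6.5, 12)
  x2 = 12 and x1 = 0 → (0, 12)

Vertices: (0, 0), (9.5, 0), (6.5, 12), (0, 12)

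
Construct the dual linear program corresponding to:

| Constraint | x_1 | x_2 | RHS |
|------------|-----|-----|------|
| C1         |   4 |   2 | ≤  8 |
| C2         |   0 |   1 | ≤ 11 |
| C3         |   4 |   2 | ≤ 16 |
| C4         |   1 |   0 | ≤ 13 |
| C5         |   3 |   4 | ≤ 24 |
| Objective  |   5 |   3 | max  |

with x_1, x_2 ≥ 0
Minimize: z = 8y1 + 11y2 + 16y3 + 13y4 + 24y5

Subject to:
  C1: -4y1 - 4y3 - y4 - 3y5 ≤ -5
  C2: -2y1 - y2 - 2y3 - 4y5 ≤ -3
  y1, y2, y3, y4, y5 ≥ 0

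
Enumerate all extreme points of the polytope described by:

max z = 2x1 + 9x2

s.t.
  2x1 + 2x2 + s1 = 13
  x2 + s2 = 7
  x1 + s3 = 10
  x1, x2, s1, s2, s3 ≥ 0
Each vertex is the intersection of two constraint boundaries that also satisfies all remaining constraints:
  x1 = 0 and x2 = 0 → (0, 0)
  2x1 + 2x2 = 13 and x2 = 0 → (6.5, 0)
  2x1 + 2x2 = 13 and x1 = 0 → (0, 6.5)

Vertices: (0, 0), (6.5, 0), (0, 6.5)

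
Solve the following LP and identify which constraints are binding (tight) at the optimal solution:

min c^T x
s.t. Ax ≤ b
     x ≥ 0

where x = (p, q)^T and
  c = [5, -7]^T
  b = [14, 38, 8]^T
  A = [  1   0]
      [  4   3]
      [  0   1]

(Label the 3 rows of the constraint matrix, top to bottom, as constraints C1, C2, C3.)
Optimal: p = 0, q = 8
Slack at optimum:
  C1: slack = 14
  C2: slack = 14
  C3: slack = 0 (binding)
  p ≥ 0: p = 0 (binding)
  q ≥ 0: q = 8
Binding constraints: C3, p ≥ 0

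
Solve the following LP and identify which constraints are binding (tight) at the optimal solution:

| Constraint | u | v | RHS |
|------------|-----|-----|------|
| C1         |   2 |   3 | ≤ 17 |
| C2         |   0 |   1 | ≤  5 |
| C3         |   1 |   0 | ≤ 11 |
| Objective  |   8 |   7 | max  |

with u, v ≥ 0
Optimal: u = 8.5, v = 0
Slack at optimum:
  C1: slack = 0 (binding)
  C2: slack = 5
  C3: slack = 2.5
  u ≥ 0: u = 8.5
  v ≥ 0: v = 0 (binding)
Binding constraints: C1, v ≥ 0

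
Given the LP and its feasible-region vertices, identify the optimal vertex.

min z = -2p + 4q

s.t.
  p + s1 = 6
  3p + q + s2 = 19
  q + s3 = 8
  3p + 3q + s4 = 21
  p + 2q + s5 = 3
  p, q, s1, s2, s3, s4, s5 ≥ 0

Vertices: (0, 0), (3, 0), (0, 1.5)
(3, 0) with z = -6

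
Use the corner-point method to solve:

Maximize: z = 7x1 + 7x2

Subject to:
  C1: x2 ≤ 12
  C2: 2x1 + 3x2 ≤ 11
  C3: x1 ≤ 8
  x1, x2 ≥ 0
Each vertex is the intersection of two constraint boundaries that also satisfies all remaining constraints:
  x1 = 0 and x2 = 0 → (0, 0)
  2x1 + 3x2 = 11 and x2 = 0 → (5.5, 0)
  2x1 + 3x2 = 11 and x1 = 0 → (0, 3.667)

Evaluating z = 7x1 + 7x2 at each vertex:
  (0, 0): z = 0
  (5.5, 0): z = 38.5
  (0, 3.667): z = 25.67

The maximum is at (5.5, 0) with z = 38.5.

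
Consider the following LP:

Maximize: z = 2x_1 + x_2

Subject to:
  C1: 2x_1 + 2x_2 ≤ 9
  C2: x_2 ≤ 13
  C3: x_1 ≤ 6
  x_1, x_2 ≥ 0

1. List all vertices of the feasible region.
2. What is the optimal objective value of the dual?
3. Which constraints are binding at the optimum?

1. (0, 0), (4.5, 0), (0, 4.5)
2. 9 (by strong duality, equal to the primal optimum)
3. C1, x_2 ≥ 0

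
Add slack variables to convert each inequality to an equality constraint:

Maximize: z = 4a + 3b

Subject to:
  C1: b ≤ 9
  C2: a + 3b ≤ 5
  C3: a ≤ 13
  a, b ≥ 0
max z = 4a + 3b

s.t.
  b + s1 = 9
  a + 3b + s2 = 5
  a + s3 = 13
  a, b, s1, s2, s3 ≥ 0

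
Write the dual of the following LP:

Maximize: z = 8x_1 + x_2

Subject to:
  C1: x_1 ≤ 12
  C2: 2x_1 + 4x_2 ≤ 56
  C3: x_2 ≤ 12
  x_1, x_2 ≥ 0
Minimize: z = 12y1 + 56y2 + 12y3

Subject to:
  C1: -y1 - 2y2 ≤ -8
  C2: -4y2 - y3 ≤ -1
  y1, y2, y3 ≥ 0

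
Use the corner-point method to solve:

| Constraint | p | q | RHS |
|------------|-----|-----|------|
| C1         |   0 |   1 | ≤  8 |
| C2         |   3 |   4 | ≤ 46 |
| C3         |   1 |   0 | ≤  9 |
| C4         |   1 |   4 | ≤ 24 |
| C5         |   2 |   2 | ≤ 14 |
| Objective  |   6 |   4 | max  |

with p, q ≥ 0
Each vertex is the intersection of two constraint boundaries that also satisfies all remaining constraints:
  p = 0 and q = 0 → (0, 0)
  2p + 2q = 14 and q = 0 → (7, 0)
  p + 4q = 24 and 2p + 2q = 14 → (1.333, 5.667)
  p + 4q = 24 and p = 0 → (0, 6)

Evaluating z = 6p + 4q at each vertex:
  (0, 0): z = 0
  (7, 0): z = 42
  (1.333, 5.667): z = 30.67
  (0, 6): z = 24

The maximum is at (7, 0) with z = 42.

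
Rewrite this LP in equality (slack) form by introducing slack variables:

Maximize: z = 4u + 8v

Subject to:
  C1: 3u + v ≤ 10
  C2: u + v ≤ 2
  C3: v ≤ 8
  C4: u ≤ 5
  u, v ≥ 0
max z = 4u + 8v

s.t.
  3u + v + s1 = 10
  u + v + s2 = 2
  v + s3 = 8
  u + s4 = 5
  u, v, s1, s2, s3, s4 ≥ 0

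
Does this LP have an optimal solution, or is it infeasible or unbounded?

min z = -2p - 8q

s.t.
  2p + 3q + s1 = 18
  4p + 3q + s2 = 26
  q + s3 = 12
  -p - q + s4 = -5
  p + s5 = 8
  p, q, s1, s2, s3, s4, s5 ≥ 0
The point (0, 6) satisfies every constraint, so the LP is feasible; the constraints give p ≤ 8 and q ≤ 12, which with p, q ≥ 0 keep the feasible region inside a bounded box. A feasible, bounded LP attains a finite optimum at a vertex.

Evaluating z = -2p - 8q at each vertex:
  (5, 0): z = -10
  (6.5, 0): z = -13
  (4, 3.333): z = -34.67
  (0, 6): z = -48
  (0, 5): z = -40

The LP has an optimal solution: (0, 6) with z = -48.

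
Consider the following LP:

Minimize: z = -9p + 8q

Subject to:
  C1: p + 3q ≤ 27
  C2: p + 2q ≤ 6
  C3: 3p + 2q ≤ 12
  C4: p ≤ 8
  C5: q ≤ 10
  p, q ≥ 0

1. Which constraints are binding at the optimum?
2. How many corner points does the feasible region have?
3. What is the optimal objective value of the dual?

1. C3, q ≥ 0
2. 4
3. -36 (by strong duality, equal to the primal optimum)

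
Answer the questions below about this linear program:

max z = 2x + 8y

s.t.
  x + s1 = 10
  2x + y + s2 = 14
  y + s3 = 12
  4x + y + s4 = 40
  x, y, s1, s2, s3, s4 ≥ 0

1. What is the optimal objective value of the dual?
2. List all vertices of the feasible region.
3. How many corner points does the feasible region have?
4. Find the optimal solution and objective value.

1. 98 (by strong duality, equal to the primal optimum)
2. (0, 0), (7, 0), (1, 12), (0, 12)
3. 4
4. x = 1, y = 12, z = 98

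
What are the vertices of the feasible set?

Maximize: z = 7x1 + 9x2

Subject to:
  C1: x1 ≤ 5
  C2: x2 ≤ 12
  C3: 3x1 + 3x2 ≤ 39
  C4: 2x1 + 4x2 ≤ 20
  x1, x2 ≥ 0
Each vertex is the intersection of two constraint boundaries that also satisfies all remaining constraints:
  x1 = 0 and x2 = 0 → (0, 0)
  x1 = 5 and x2 = 0 → (5, 0)
  x1 = 5 and 2x1 + 4x2 = 20 → (5, 2.5)
  2x1 + 4x2 = 20 and x1 = 0 → (0, 5)

Vertices: (0, 0), (5, 0), (5, 2.5), (0, 5)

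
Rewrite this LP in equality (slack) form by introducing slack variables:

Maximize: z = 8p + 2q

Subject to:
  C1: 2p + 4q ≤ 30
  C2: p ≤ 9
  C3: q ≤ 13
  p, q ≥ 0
max z = 8p + 2q

s.t.
  2p + 4q + s1 = 30
  p + s2 = 9
  q + s3 = 13
  p, q, s1, s2, s3 ≥ 0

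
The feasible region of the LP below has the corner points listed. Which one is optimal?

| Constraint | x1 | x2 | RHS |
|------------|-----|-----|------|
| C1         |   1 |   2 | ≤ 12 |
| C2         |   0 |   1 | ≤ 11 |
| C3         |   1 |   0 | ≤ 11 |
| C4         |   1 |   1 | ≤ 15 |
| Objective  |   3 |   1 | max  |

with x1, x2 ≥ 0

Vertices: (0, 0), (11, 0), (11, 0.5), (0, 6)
Evaluating z = 3x1 + x2 at each vertex:
  (0, 0): z = 0
  (11, 0): z = 33
  (11, 0.5): z = 33.5
  (0, 6): z = 6

The largest value is z = 33.5, attained at (11, 0.5).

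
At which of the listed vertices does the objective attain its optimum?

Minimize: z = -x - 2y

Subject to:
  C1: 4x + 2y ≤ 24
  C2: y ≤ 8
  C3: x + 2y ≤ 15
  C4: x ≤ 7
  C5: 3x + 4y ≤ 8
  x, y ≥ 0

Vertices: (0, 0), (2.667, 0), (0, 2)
(0, 2) with z = -4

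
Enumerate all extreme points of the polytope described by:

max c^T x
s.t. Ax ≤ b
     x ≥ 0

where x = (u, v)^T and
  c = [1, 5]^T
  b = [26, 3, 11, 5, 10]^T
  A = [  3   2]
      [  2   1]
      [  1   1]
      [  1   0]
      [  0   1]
Each vertex is the intersection of two constraint boundaries that also satisfies all remaining constraints:
  u = 0 and v = 0 → (0, 0)
  2u + v = 3 and v = 0 → (1.5, 0)
  2u + v = 3 and u = 0 → (0, 3)

Vertices: (0, 0), (1.5, 0), (0, 3)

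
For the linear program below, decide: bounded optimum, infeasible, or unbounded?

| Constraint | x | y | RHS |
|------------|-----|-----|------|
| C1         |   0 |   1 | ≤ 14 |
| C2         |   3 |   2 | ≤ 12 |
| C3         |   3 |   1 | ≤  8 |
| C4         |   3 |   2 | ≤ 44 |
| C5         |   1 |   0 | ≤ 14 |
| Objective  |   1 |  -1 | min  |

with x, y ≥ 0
The point (0, 6) satisfies every constraint, so the LP is feasible; the constraints give x ≤ 14 and y ≤ 14, which with x, y ≥ 0 keep the feasible region inside a bounded box. A feasible, bounded LP attains a finite optimum at a vertex.

Evaluating z = x - y at each vertex:
  (0, 0): z = 0
  (2.667, 0): z = 2.667
  (1.333, 4): z = -2.667
  (0, 6): z = -6

Bounded optimum: z* = -6 at (0, 6).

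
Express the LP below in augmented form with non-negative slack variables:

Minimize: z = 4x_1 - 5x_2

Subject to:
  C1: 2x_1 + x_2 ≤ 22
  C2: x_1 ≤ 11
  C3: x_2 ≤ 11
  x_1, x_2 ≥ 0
min z = 4x_1 - 5x_2

s.t.
  2x_1 + x_2 + s1 = 22
  x_1 + s2 = 11
  x_2 + s3 = 11
  x_1, x_2, s1, s2, s3 ≥ 0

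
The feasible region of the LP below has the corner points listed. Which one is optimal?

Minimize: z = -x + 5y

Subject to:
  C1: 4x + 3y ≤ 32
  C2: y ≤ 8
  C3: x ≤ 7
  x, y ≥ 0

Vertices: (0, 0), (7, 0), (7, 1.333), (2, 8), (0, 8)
(7, 0) with z = -7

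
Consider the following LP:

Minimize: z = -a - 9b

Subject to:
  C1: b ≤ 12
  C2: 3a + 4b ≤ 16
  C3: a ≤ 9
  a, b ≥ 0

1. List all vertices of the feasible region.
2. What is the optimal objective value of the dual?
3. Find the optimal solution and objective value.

1. (0, 0), (5.333, 0), (0, 4)
2. -36 (by strong duality, equal to the primal optimum)
3. a = 0, b = 4, z = -36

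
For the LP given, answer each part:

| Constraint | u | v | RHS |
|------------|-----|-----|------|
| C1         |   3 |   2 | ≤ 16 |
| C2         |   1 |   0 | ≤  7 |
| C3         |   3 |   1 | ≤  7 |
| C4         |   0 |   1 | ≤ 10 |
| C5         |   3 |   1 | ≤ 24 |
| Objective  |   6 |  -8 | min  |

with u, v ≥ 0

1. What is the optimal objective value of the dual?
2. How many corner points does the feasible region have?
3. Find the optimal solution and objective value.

1. -56 (by strong duality, equal to the primal optimum)
2. 3
3. u = 0, v = 7, z = -56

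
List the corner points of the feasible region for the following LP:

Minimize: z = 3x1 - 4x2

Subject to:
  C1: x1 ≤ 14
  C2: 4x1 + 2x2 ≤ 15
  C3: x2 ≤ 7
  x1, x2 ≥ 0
Each vertex is the intersection of two constraint boundaries that also satisfies all remaining constraints:
  x1 = 0 and x2 = 0 → (0, 0)
  4x1 + 2x2 = 15 and x2 = 0 → (3.75, 0)
  4x1 + 2x2 = 15 and x2 = 7 → (0.25, 7)
  x2 = 7 and x1 = 0 → (0, 7)

Vertices: (0, 0), (3.75, 0), (0.25, 7), (0, 7)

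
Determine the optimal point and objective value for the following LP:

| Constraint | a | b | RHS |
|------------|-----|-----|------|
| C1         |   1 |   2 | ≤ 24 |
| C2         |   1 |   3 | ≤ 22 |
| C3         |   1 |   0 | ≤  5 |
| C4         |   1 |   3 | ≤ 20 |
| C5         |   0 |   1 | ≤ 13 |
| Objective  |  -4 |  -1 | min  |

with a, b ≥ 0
a = 5, b = 5, z = -25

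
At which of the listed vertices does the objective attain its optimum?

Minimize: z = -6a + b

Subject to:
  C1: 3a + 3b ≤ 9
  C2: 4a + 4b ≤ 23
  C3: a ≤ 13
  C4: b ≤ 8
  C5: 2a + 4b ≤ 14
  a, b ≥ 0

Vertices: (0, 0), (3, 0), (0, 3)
(3, 0) with z = -18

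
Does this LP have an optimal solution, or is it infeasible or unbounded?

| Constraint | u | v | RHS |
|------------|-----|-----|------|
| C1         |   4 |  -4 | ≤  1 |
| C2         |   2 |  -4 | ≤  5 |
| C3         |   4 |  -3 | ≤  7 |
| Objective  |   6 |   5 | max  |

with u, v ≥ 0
Feasible point: (0, 0) satisfies every constraint, so the LP is feasible.
Direction d = (0, 1): for each constraint row a, a·d ≤ 0 —
  (4)(0) + (-4)(1) = -4 ≤ 0
  (2)(0) + (-4)(1) = -4 ≤ 0
  (4)(0) + (-3)(1) = -3 ≤ 0
and d ≥ 0, so (0, 0) + t·d stays feasible for every t ≥ 0. Along this ray z = 6u + 5v changes by 5 per unit t, so z → +∞.

The LP is unbounded; z can be made arbitrarily large.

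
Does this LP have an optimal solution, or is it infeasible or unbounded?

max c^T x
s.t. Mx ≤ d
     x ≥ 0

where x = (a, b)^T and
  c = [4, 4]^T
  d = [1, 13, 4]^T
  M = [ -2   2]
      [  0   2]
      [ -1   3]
Feasible point: (0, 0) satisfies every constraint, so the LP is feasible.
Direction d = (1, 0): for each constraint row a, a·d ≤ 0 —
  (-2)(1) + (2)(0) = -2 ≤ 0
  (0)(1) + (2)(0) = 0 ≤ 0
  (-1)(1) + (3)(0) = -1 ≤ 0
and d ≥ 0, so (0, 0) + t·d stays feasible for every t ≥ 0. Along this ray z = 4a + 4b changes by 4 per unit t, so z → +∞.

Unbounded: there is a feasible ray along which z → +∞.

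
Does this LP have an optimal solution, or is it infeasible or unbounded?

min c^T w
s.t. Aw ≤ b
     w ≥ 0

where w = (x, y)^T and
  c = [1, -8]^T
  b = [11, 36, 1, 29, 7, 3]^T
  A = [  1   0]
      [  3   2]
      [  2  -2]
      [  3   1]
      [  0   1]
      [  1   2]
The point (0, 1.5) satisfies every constraint, so the LP is feasible; the constraints give x ≤ 11 and y ≤ 7, which with x, y ≥ 0 keep the feasible region inside a bounded box. A feasible, bounded LP attains a finite optimum at a vertex.

Evaluating z = x - 8y at each vertex:
  (0, 0): z = 0
  (0.5, 0): z = 0.5
  (1.333, 0.8333): z = -5.333
  (0, 1.5): z = -12

The LP has an optimal solution: (0, 1.5) with z = -12.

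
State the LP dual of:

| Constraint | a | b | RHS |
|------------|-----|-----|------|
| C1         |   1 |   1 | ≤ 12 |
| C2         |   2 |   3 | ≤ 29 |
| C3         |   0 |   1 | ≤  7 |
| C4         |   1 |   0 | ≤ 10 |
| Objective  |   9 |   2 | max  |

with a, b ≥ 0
Minimize: z = 12y1 + 29y2 + 7y3 + 10y4

Subject to:
  C1: -y1 - 2y2 - y4 ≤ -9
  C2: -y1 - 3y2 - y3 ≤ -2
  y1, y2, y3, y4 ≥ 0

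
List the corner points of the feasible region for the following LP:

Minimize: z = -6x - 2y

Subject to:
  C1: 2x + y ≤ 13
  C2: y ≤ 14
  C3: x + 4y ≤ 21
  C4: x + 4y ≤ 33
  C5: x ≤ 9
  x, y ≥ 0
Each vertex is the intersection of two constraint boundaries that also satisfies all remaining constraints:
  x = 0 and y = 0 → (0, 0)
  2x + y = 13 and y = 0 → (6.5, 0)
  2x + y = 13 and x + 4y = 21 → (4.429, 4.143)
  x + 4y = 21 and x = 0 → (0, 5.25)

Vertices: (0, 0), (6.5, 0), (4.429, 4.143), (0, 5.25)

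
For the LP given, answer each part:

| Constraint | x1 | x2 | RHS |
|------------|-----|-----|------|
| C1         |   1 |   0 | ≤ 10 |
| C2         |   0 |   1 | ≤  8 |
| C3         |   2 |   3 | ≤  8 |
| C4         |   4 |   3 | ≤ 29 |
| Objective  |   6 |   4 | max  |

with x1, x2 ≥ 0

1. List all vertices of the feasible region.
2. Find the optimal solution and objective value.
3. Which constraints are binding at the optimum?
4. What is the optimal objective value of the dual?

1. (0, 0), (4, 0), (0, 2.667)
2. x1 = 4, x2 = 0, z = 24
3. C3, x2 ≥ 0
4. 24 (by strong duality, equal to the primal optimum)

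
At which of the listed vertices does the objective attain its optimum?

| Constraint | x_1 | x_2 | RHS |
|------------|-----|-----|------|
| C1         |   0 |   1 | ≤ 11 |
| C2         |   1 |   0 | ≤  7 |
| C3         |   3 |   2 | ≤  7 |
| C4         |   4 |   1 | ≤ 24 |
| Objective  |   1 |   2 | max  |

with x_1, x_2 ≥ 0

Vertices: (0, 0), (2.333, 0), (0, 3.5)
(0, 3.5) with z = 7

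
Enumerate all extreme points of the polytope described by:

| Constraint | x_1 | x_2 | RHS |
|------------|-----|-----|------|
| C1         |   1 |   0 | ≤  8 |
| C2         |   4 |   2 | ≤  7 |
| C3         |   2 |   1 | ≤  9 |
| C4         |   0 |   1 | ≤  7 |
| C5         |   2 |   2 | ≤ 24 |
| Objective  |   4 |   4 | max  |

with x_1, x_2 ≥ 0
Each vertex is the intersection of two constraint boundaries that also satisfies all remaining constraints:
  x_1 = 0 and x_2 = 0 → (0, 0)
  4x_1 + 2x_2 = 7 and x_2 = 0 → (1.75, 0)
  4x_1 + 2x_2 = 7 and x_1 = 0 → (0, 3.5)

Vertices: (0, 0), (1.75, 0), (0, 3.5)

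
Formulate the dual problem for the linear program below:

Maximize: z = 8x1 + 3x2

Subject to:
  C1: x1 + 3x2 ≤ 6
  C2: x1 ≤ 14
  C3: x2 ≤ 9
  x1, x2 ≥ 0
Minimize: z = 6y1 + 14y2 + 9y3

Subject to:
  C1: -y1 - y2 ≤ -8
  C2: -3y1 - y3 ≤ -3
  y1, y2, y3 ≥ 0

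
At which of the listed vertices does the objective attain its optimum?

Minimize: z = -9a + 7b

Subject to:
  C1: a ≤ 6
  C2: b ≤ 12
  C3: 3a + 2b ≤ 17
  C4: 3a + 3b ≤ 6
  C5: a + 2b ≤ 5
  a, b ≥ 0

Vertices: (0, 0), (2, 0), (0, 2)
(2, 0) with z = -18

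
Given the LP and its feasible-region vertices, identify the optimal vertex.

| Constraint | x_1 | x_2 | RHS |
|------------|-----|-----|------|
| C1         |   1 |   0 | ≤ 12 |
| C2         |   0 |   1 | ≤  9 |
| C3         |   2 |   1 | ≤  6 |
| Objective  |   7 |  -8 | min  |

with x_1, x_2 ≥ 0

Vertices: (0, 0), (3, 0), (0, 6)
(0, 6) with z = -48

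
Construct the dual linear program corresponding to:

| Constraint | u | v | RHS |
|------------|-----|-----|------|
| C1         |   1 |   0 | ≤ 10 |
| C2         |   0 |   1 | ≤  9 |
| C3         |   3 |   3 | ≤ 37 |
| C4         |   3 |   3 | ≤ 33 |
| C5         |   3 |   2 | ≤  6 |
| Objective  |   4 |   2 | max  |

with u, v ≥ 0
Minimize: z = 10y1 + 9y2 + 37y3 + 33y4 + 6y5

Subject to:
  C1: -y1 - 3y3 - 3y4 - 3y5 ≤ -4
  C2: -y2 - 3y3 - 3y4 - 2y5 ≤ -2
  y1, y2, y3, y4, y5 ≥ 0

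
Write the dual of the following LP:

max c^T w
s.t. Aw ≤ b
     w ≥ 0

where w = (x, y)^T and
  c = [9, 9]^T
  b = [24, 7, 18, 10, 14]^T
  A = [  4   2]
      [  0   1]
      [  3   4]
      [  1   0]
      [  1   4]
Minimize: z = 24y1 + 7y2 + 18y3 + 10y4 + 14y5

Subject to:
  C1: -4y1 - 3y3 - y4 - y5 ≤ -9
  C2: -2y1 - y2 - 4y3 - 4y5 ≤ -9
  y1, y2, y3, y4, y5 ≥ 0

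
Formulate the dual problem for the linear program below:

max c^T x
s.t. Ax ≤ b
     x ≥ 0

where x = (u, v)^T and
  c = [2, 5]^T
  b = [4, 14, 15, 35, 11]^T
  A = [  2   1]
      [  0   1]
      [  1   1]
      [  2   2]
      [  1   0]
Minimize: z = 4y1 + 14y2 + 15y3 + 35y4 + 11y5

Subject to:
  C1: -2y1 - y3 - 2y4 - y5 ≤ -2
  C2: -y1 - y2 - y3 - 2y4 ≤ -5
  y1, y2, y3, y4, y5 ≥ 0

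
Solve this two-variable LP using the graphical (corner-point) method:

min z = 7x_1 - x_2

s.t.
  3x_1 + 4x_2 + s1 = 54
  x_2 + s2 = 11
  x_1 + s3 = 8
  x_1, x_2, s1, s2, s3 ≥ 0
Each vertex is the intersection of two constraint boundaries that also satisfies all remaining constraints:
  x_1 = 0 and x_2 = 0 → (0, 0)
  x_1 = 8 and x_2 = 0 → (8, 0)
  3x_1 + 4x_2 = 54 and x_1 = 8 → (8, 7.5)
  3x_1 + 4x_2 = 54 and x_2 = 11 → (3.333, 11)
  x_2 = 11 and x_1 = 0 → (0, 11)

Evaluating z = 7x_1 - x_2 at each vertex:
  (0, 0): z = 0
  (8, 0): z = 56
  (8, 7.5): z = 48.5
  (3.333, 11): z = 12.33
  (0, 11): z = -11

The minimum is at (0, 11) with z = -11.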